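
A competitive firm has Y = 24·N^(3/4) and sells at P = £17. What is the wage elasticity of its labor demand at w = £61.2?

MP_N = (3/4)·24·N^(-1/4), so P·MP_N = w gives 306·N^(-1/4) = w.
Solving, N(w) = (306/w)^(4). This is a constant-elasticity form: N ∝ w^(−4), so ε = −4.

ε = -4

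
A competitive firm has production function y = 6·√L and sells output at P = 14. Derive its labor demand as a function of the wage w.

MP_L = (1/2)·6·L^(-1/2) = 3·L^(-1/2).
Setting P·MP_L = w: 42·L^(-1/2) = w.
Solving for L: L^(-1/2) = w/42, so L = (42/w)^(2).

L(w) = 1764/w²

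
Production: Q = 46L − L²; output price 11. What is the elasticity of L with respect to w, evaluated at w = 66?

From P·MP_L = w with MP_L = 46 − 2L, labor demand is L(w) = (46 − w/11)/2.
dL/dw = −1/(22) = -1/22.
At w = 66, L = 20, so ε = (dL/dw)·(w/L) = (-1/22)·(66/20) = -0.15.

ε = -0.15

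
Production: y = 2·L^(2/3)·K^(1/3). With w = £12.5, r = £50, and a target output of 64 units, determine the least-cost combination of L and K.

Cost minimization requires the marginal rate of technical substitution to equal the input-price ratio: MP_L/MP_K = w/r.
Here MP_L/MP_K = (2/3)·(K/L)/(1/3) = 2·(K/L). Setting this equal to 12.5/50 = 0.25 gives K = 0.125L.
Substituting into y = 64: 2·L^(2/3)·(0.125L)^(1/3) = 64.
Solving, L = 64 and K = 8.

L* = 64, K* = 8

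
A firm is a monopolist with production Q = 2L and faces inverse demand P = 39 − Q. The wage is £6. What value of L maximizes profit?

Marginal revenue from the inverse demand is MR = 39 − 2Q.
The marginal product is MP_L = 2.
A monopolist hires until marginal revenue product equals the wage: MR·MP_L = w.
(39 − 4L)·2 = 6, so L = 9.

L* = 9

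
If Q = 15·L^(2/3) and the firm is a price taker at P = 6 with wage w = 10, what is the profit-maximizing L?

L* = 216

MP_L = (2/3)·15·L^(-1/3) = 10·L^(-1/3).
Profit maximization for a price taker requires P·MP_L = w: 6·10·L^(-1/3) = 10.
So L^(-1/3) = 1/6, which gives L = 216.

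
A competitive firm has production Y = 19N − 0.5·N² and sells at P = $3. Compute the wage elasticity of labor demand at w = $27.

ε = -0.9

From P·MP_N = w with MP_N = 19 − N, labor demand is N(w) = 19 − w/3.
dN/dw = −1/(3) = -1/3.
At w = 27, N = 10, so ε = (dN/dw)·(w/N) = (-1/3)·(27/10) = -0.9.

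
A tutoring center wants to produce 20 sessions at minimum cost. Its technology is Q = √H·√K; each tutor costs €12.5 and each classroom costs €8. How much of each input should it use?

Cost minimization requires the marginal rate of technical substitution to equal the input-price ratio: MP_H/MP_K = w/r.
Here MP_H/MP_K = (1/2)·(K/H)/(1/2) = (K/H). Setting this equal to 12.5/8 = 1.5625 gives K = 1.5625H.
Substituting into Q = 20: H^(1/2)·(1.5625H)^(1/2) = 20.
Solving, H = 16 and K = 25.

H* = 16, K* = 25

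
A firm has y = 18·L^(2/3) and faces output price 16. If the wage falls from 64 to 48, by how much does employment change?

ΔL = 37

From P·MP_L = w with MP_L = 12·L^(-1/3), the labor demand is L(w) = (192/w)^(3).
At w = 64: L = 27. At w = 48: L = 64.
ΔL = 64 − 27 = 37.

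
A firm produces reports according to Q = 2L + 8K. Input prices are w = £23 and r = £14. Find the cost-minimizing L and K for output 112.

L* = 0, K* = 14

The inputs are perfect substitutes, so the firm uses whichever has the lower cost per unit of output.
Cost per unit of output via L is w/2 = 11.5; via K it is r/8 = 1.75. K is cheaper.
Producing Q = 112 with K alone: L = 0, K = 14.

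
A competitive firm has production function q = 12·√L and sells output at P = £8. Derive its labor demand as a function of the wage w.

L(w) = 2304/w²

MP_L = (1/2)·12·L^(-1/2) = 6·L^(-1/2).
Setting P·MP_L = w: 48·L^(-1/2) = w.
Solving for L: L^(-1/2) = w/48, so L = (48/w)^(2).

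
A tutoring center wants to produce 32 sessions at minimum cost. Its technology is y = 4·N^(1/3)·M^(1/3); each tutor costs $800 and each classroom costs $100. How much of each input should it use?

N* = 8, M* = 64

Cost minimization requires the marginal rate of technical substitution to equal the input-price ratio: MP_N/MP_M = w/r.
Here MP_N/MP_M = (1/3)·(M/N)/(1/3) = (M/N). Setting this equal to 800/100 = 8 gives M = 8N.
Substituting into y = 32: 4·N^(1/3)·(8N)^(1/3) = 32.
Solving, N = 8 and M = 64.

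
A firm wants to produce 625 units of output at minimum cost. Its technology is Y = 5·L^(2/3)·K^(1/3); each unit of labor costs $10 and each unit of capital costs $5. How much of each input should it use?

L* = 125, K* = 125

Cost minimization requires the marginal rate of technical substitution to equal the input-price ratio: MP_L/MP_K = w/r.
Here MP_L/MP_K = (2/3)·(K/L)/(1/3) = 2·(K/L). Setting this equal to 10/5 = 2 gives K = L.
Substituting into Y = 625: 5·L^(2/3)·(L)^(1/3) = 625.
Solving, L = 125 and K = 125.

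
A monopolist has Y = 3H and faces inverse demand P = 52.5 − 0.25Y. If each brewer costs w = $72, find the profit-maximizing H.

Marginal revenue from the inverse demand is MR = 52.5 − 0.5Y.
The marginal product is MP_H = 3.
A monopolist hires until marginal revenue product equals the wage: MR·MP_H = w.
(52.5 − 1.5H)·3 = 72, so H = 19.

H* = 19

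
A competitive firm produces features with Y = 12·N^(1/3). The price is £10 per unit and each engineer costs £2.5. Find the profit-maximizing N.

N* = 64

MP_N = (1/3)·12·N^(-2/3) = 4·N^(-2/3).
Profit maximization for a price taker requires P·MP_N = w: 10·4·N^(-2/3) = 2.5.
So N^(-2/3) = 0.0625, which gives N = 64.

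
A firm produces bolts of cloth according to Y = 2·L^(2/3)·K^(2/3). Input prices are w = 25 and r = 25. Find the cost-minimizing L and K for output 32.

Cost minimization requires the marginal rate of technical substitution to equal the input-price ratio: MP_L/MP_K = w/r.
Here MP_L/MP_K = (2/3)·(K/L)/(2/3) = (K/L). Setting this equal to 25/25 = 1 gives K = L.
Substituting into Y = 32: 2·L^(2/3)·(L)^(2/3) = 32.
Solving, L = 8 and K = 8.

L* = 8, K* = 8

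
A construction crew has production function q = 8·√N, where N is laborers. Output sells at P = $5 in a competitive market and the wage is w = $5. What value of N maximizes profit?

N* = 16

MP_N = (1/2)·8·N^(-1/2) = 4·N^(-1/2).
Profit maximization for a price taker requires P·MP_N = w: 5·4·N^(-1/2) = 5.
So N^(-1/2) = 0.25, which gives N = 16.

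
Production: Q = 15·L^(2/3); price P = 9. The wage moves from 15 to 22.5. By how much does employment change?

ΔL = -152

From P·MP_L = w with MP_L = 10·L^(-1/3), the labor demand is L(w) = (90/w)^(3).
At w = 15: L = 216. At w = 22.5: L = 64.
ΔL = 64 − 216 = -152.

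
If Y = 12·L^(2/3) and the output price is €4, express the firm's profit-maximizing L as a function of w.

L(w) = 32768/w³

MP_L = (2/3)·12·L^(-1/3) = 8·L^(-1/3).
Setting P·MP_L = w: 32·L^(-1/3) = w.
Solving for L: L^(-1/3) = w/32, so L = (32/w)^(3).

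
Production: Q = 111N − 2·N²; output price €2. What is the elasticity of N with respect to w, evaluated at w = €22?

ε = -0.11

From P·MP_N = w with MP_N = 111 − 4N, labor demand is N(w) = (111 − w/2)/4.
dN/dw = −1/(8) = -0.125.
At w = 22, N = 25, so ε = (dN/dw)·(w/N) = (-0.125)·(22/25) = -0.11.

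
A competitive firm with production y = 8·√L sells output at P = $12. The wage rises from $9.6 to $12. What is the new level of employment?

From P·MP_L = w with MP_L = 4·L^(-1/2), the labor demand is L(w) = (48/w)^(2).
At w = 9.6: L = 25. At w = 12: L = 16.

L* = 16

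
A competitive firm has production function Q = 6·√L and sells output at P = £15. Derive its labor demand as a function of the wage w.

MP_L = (1/2)·6·L^(-1/2) = 3·L^(-1/2).
Setting P·MP_L = w: 45·L^(-1/2) = w.
Solving for L: L^(-1/2) = w/45, so L = (45/w)^(2).

L(w) = 2025/w²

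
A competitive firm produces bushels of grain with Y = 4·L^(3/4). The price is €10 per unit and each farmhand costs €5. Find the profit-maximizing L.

L* = 1296

MP_L = (3/4)·4·L^(-1/4) = 3·L^(-1/4).
Profit maximization for a price taker requires P·MP_L = w: 10·3·L^(-1/4) = 5.
So L^(-1/4) = 1/6, which gives L = 1296.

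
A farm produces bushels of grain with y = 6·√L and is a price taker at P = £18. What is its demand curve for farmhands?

L(w) = 2916/w²

MP_L = (1/2)·6·L^(-1/2) = 3·L^(-1/2).
Setting P·MP_L = w: 54·L^(-1/2) = w.
Solving for L: L^(-1/2) = w/54, so L = (54/w)^(2).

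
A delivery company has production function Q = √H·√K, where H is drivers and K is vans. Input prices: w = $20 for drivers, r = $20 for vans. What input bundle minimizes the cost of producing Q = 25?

H* = 25, K* = 25

Cost minimization requires the marginal rate of technical substitution to equal the input-price ratio: MP_H/MP_K = w/r.
Here MP_H/MP_K = (1/2)·(K/H)/(1/2) = (K/H). Setting this equal to 20/20 = 1 gives K = H.
Substituting into Q = 25: H^(1/2)·(H)^(1/2) = 25.
Solving, H = 25 and K = 25.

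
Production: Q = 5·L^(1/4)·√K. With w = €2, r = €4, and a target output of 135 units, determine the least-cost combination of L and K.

Cost minimization requires the marginal rate of technical substitution to equal the input-price ratio: MP_L/MP_K = w/r.
Here MP_L/MP_K = (1/4)·(K/L)/(1/2) = 0.5·(K/L). Setting this equal to 2/4 = 0.5 gives K = L.
Substituting into Q = 135: 5·L^(1/4)·(L)^(1/2) = 135.
Solving, L = 81 and K = 81.

L* = 81, K* = 81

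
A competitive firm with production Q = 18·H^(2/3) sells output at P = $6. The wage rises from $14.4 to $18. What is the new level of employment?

H* = 64

From P·MP_H = w with MP_H = 12·H^(-1/3), the labor demand is H(w) = (72/w)^(3).
At w = 14.4: H = 125. At w = 18: H = 64.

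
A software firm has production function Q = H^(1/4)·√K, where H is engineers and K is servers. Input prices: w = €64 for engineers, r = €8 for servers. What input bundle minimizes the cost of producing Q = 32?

H* = 16, K* = 256

Cost minimization requires the marginal rate of technical substitution to equal the input-price ratio: MP_H/MP_K = w/r.
Here MP_H/MP_K = (1/4)·(K/H)/(1/2) = 0.5·(K/H). Setting this equal to 64/8 = 8 gives K = 16H.
Substituting into Q = 32: H^(1/4)·(16H)^(1/2) = 32.
Solving, H = 16 and K = 256.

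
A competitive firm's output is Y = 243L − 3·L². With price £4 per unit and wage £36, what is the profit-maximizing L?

The marginal product of L is MP_L = 243 − 6L.
A price-taking firm hires until the value of the marginal product equals the wage: P·MP_L = w, so 4·(243 − 6L) = 36.
Then 243 − 6L = 9, giving L = 39.

L* = 39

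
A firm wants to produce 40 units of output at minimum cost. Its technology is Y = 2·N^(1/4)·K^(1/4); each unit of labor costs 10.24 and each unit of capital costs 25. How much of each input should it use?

Cost minimization requires the marginal rate of technical substitution to equal the input-price ratio: MP_N/MP_K = w/r.
Here MP_N/MP_K = (1/4)·(K/N)/(1/4) = (K/N). Setting this equal to 10.24/25 = 0.4096 gives K = 0.4096N.
Substituting into Y = 40: 2·N^(1/4)·(0.4096N)^(1/4) = 40.
Solving, N = 625 and K = 256.

N* = 625, K* = 256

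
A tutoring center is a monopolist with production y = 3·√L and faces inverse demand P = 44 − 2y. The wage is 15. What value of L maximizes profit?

L* = 4

Marginal revenue from the inverse demand is MR = 44 − 4y.
The marginal product is MP_L = 1.5·L^(-1/2).
A monopolist hires until marginal revenue product equals the wage: MR·MP_L = w.
At L, y = 3·√L. Substituting and solving: (44 − 12·√L)·1.5·L^(-1/2) = 15 gives L = 4.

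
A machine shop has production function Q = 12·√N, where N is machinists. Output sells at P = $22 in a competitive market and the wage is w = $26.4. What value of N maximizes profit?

N* = 25

MP_N = (1/2)·12·N^(-1/2) = 6·N^(-1/2).
Profit maximization for a price taker requires P·MP_N = w: 22·6·N^(-1/2) = 26.4.
So N^(-1/2) = 0.2, which gives N = 25.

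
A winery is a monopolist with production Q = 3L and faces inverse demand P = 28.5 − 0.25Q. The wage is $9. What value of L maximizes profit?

L* = 17

Marginal revenue from the inverse demand is MR = 28.5 − 0.5Q.
The marginal product is MP_L = 3.
A monopolist hires until marginal revenue product equals the wage: MR·MP_L = w.
(28.5 − 1.5L)·3 = 9, so L = 17.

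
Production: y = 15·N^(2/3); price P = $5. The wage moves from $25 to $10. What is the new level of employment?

From P·MP_N = w with MP_N = 10·N^(-1/3), the labor demand is N(w) = (50/w)^(3).
At w = 25: N = 8. At w = 10: N = 125.

N* = 125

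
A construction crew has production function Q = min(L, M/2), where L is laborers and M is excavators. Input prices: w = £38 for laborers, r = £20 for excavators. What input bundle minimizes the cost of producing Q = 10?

With a fixed-proportions technology, the cost-minimizing bundle uses no slack in either input: L = M/2 = Q.
So L = 10 and M = 2·10 = 20.

L* = 10, M* = 20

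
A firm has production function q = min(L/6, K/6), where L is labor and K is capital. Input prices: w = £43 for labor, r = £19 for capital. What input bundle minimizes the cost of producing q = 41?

With a fixed-proportions technology, the cost-minimizing bundle uses no slack in either input: L/6 = K/6 = q.
So L = 6·41 = 246 and K = 6·41 = 246.

L* = 246, K* = 246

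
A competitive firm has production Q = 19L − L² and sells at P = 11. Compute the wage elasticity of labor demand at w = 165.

From P·MP_L = w with MP_L = 19 − 2L, labor demand is L(w) = (19 − w/11)/2.
dL/dw = −1/(22) = -1/22.
At w = 165, L = 2, so ε = (dL/dw)·(w/L) = (-1/22)·(165/2) = -3.75.

ε = -3.75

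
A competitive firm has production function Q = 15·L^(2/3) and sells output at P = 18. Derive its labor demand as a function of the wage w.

MP_L = (2/3)·15·L^(-1/3) = 10·L^(-1/3).
Setting P·MP_L = w: 180·L^(-1/3) = w.
Solving for L: L^(-1/3) = w/180, so L = (180/w)^(3).

L(w) = 5832000/w³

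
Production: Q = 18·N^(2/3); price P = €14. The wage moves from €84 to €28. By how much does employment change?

From P·MP_N = w with MP_N = 12·N^(-1/3), the labor demand is N(w) = (168/w)^(3).
At w = 84: N = 8. At w = 28: N = 216.
ΔN = 216 − 8 = 208.

ΔN = 208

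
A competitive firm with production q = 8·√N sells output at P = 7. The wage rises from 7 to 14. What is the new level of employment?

N* = 4

From P·MP_N = w with MP_N = 4·N^(-1/2), the labor demand is N(w) = (28/w)^(2).
At w = 7: N = 16. At w = 14: N = 4.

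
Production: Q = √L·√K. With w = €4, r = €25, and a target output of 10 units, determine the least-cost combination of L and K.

L* = 25, K* = 4

Cost minimization requires the marginal rate of technical substitution to equal the input-price ratio: MP_L/MP_K = w/r.
Here MP_L/MP_K = (1/2)·(K/L)/(1/2) = (K/L). Setting this equal to 4/25 = 0.16 gives K = 0.16L.
Substituting into Q = 10: L^(1/2)·(0.16L)^(1/2) = 10.
Solving, L = 25 and K = 4.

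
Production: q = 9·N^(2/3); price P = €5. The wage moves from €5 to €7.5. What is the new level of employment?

N* = 64

From P·MP_N = w with MP_N = 6·N^(-1/3), the labor demand is N(w) = (30/w)^(3).
At w = 5: N = 216. At w = 7.5: N = 64.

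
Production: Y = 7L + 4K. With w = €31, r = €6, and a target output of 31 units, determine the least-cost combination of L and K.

L* = 0, K* = 7.75

The inputs are perfect substitutes, so the firm uses whichever has the lower cost per unit of output.
Cost per unit of output via L is w/7 = 31/7; via K it is r/4 = 1.5. K is cheaper.
Producing Y = 31 with K alone: L = 0, K = 7.75.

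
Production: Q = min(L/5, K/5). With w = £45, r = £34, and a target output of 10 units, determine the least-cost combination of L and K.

With a fixed-proportions technology, the cost-minimizing bundle uses no slack in either input: L/5 = K/5 = Q.
So L = 5·10 = 50 and K = 5·10 = 50.

L* = 50, K* = 50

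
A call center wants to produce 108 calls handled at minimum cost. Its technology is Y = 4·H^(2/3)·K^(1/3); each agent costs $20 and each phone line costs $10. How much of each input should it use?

H* = 27, K* = 27

Cost minimization requires the marginal rate of technical substitution to equal the input-price ratio: MP_H/MP_K = w/r.
Here MP_H/MP_K = (2/3)·(K/H)/(1/3) = 2·(K/H). Setting this equal to 20/10 = 2 gives K = H.
Substituting into Y = 108: 4·H^(2/3)·(H)^(1/3) = 108.
Solving, H = 27 and K = 27.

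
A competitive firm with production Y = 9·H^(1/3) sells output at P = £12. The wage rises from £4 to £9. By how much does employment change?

ΔH = -19

From P·MP_H = w with MP_H = 3·H^(-2/3), the labor demand is H(w) = (36/w)^(3/2).
At w = 4: H = 27. At w = 9: H = 8.
ΔH = 8 − 27 = -19.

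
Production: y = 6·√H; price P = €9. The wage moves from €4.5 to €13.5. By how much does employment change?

From P·MP_H = w with MP_H = 3·H^(-1/2), the labor demand is H(w) = (27/w)^(2).
At w = 4.5: H = 36. At w = 13.5: H = 4.
ΔH = 4 − 36 = -32.

ΔH = -32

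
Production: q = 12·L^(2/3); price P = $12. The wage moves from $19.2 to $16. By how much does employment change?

From P·MP_L = w with MP_L = 8·L^(-1/3), the labor demand is L(w) = (96/w)^(3).
At w = 19.2: L = 125. At w = 16: L = 216.
ΔL = 216 − 125 = 91.

ΔL = 91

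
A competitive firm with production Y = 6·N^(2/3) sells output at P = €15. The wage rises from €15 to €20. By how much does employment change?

From P·MP_N = w with MP_N = 4·N^(-1/3), the labor demand is N(w) = (60/w)^(3).
At w = 15: N = 64. At w = 20: N = 27.
ΔN = 27 − 64 = -37.

ΔN = -37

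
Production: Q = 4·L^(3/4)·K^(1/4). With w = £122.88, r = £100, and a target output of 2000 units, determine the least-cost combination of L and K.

Cost minimization requires the marginal rate of technical substitution to equal the input-price ratio: MP_L/MP_K = w/r.
Here MP_L/MP_K = (3/4)·(K/L)/(1/4) = 3·(K/L). Setting this equal to 122.88/100 = 1.2288 gives K = 0.4096L.
Substituting into Q = 2000: 4·L^(3/4)·(0.4096L)^(1/4) = 2000.
Solving, L = 625 and K = 256.

L* = 625, K* = 256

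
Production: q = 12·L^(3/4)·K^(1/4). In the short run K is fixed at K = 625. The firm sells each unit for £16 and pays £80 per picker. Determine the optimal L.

L* = 6561

With K = 625, MP_L = (3/4)·12·L^(-1/4)·625^(1/4) = 45·L^(-1/4).
Profit maximization for a price taker requires P·MP_L = w: 16·45·L^(-1/4) = 80.
So L^(-1/4) = 1/9, which gives L = 6561.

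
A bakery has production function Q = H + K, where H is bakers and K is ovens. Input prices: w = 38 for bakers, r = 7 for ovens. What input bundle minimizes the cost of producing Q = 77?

H* = 0, K* = 77

The inputs are perfect substitutes, so the firm uses whichever has the lower cost per unit of output.
Cost per unit of output via H is 38; via K it is 7. K is cheaper.
Producing Q = 77 with K alone: H = 0, K = 77.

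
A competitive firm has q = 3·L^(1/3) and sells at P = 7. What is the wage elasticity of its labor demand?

ε = -1.5

MP_L = (1/3)·3·L^(-2/3), so P·MP_L = w gives 7·L^(-2/3) = w.
Solving, L(w) = (7/w)^(3/2). This is a constant-elasticity form: L ∝ w^(−3/2), so ε = −3/2.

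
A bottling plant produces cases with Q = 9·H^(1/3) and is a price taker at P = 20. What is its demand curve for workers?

H(w) = (60/w)^(3/2)

MP_H = (1/3)·9·H^(-2/3) = 3·H^(-2/3).
Setting P·MP_H = w: 60·H^(-2/3) = w.
Solving for H: H^(-2/3) = w/60, so H = (60/w)^(3/2).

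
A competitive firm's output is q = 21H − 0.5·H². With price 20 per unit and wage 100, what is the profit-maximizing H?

The marginal product of H is MP_H = 21 − H.
A price-taking firm hires until the value of the marginal product equals the wage: P·MP_H = w, so 20·(21 − H) = 100.
Then 21 − H = 5, giving H = 16.

H* = 16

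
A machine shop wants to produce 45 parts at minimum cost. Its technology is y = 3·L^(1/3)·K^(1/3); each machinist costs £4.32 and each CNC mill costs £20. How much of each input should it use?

L* = 125, K* = 27

Cost minimization requires the marginal rate of technical substitution to equal the input-price ratio: MP_L/MP_K = w/r.
Here MP_L/MP_K = (1/3)·(K/L)/(1/3) = (K/L). Setting this equal to 4.32/20 = 0.216 gives K = 0.216L.
Substituting into y = 45: 3·L^(1/3)·(0.216L)^(1/3) = 45.
Solving, L = 125 and K = 27.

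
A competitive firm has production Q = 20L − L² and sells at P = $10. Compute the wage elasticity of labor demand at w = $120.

From P·MP_L = w with MP_L = 20 − 2L, labor demand is L(w) = (20 − w/10)/2.
dL/dw = −1/(20) = -0.05.
At w = 120, L = 4, so ε = (dL/dw)·(w/L) = (-0.05)·(120/4) = -1.5.

ε = -1.5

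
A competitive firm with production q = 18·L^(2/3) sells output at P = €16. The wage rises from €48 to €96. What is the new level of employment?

From P·MP_L = w with MP_L = 12·L^(-1/3), the labor demand is L(w) = (192/w)^(3).
At w = 48: L = 64. At w = 96: L = 8.

L* = 8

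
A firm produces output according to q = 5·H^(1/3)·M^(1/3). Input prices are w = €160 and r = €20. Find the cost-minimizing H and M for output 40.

Cost minimization requires the marginal rate of technical substitution to equal the input-price ratio: MP_H/MP_M = w/r.
Here MP_H/MP_M = (1/3)·(M/H)/(1/3) = (M/H). Setting this equal to 160/20 = 8 gives M = 8H.
Substituting into q = 40: 5·H^(1/3)·(8H)^(1/3) = 40.
Solving, H = 8 and M = 64.

H* = 8, M* = 64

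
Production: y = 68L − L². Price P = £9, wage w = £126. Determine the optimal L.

L* = 27

The marginal product of L is MP_L = 68 − 2L.
A price-taking firm hires until the value of the marginal product equals the wage: P·MP_L = w, so 9·(68 − 2L) = 126.
Then 68 − 2L = 14, giving L = 27.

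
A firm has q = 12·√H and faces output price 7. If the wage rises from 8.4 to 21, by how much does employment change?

From P·MP_H = w with MP_H = 6·H^(-1/2), the labor demand is H(w) = (42/w)^(2).
At w = 8.4: H = 25. At w = 21: H = 4.
ΔH = 4 − 25 = -21.

ΔH = -21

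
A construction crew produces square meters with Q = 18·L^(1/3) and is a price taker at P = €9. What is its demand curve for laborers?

L(w) = (54/w)^(3/2)

MP_L = (1/3)·18·L^(-2/3) = 6·L^(-2/3).
Setting P·MP_L = w: 54·L^(-2/3) = w.
Solving for L: L^(-2/3) = w/54, so L = (54/w)^(3/2).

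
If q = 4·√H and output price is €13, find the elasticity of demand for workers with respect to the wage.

ε = -2

MP_H = (1/2)·4·H^(-1/2), so P·MP_H = w gives 26·H^(-1/2) = w.
Solving, H(w) = (26/w)^(2). This is a constant-elasticity form: H ∝ w^(−2), so ε = −2.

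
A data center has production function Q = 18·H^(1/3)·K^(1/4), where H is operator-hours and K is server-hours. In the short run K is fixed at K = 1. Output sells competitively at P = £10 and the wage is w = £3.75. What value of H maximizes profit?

With K = 1, MP_H = (1/3)·18·H^(-2/3)·1^(1/4) = 6·H^(-2/3).
Profit maximization for a price taker requires P·MP_H = w: 10·6·H^(-2/3) = 3.75.
So H^(-2/3) = 0.0625, which gives H = 64.

H* = 64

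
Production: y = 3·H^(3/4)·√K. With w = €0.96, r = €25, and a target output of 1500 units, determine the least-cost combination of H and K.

H* = 625, K* = 16

Cost minimization requires the marginal rate of technical substitution to equal the input-price ratio: MP_H/MP_K = w/r.
Here MP_H/MP_K = (3/4)·(K/H)/(1/2) = 1.5·(K/H). Setting this equal to 0.96/25 = 0.0384 gives K = 0.0256H.
Substituting into y = 1500: 3·H^(3/4)·(0.0256H)^(1/2) = 1500.
Solving, H = 625 and K = 16.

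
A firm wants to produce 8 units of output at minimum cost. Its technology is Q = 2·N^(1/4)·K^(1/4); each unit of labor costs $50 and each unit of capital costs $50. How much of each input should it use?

Cost minimization requires the marginal rate of technical substitution to equal the input-price ratio: MP_N/MP_K = w/r.
Here MP_N/MP_K = (1/4)·(K/N)/(1/4) = (K/N). Setting this equal to 50/50 = 1 gives K = N.
Substituting into Q = 8: 2·N^(1/4)·(N)^(1/4) = 8.
Solving, N = 16 and K = 16.

N* = 16, K* = 16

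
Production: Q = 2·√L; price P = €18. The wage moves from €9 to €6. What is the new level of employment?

From P·MP_L = w with MP_L = L^(-1/2), the labor demand is L(w) = (18/w)^(2).
At w = 9: L = 4. At w = 6: L = 9.

L* = 9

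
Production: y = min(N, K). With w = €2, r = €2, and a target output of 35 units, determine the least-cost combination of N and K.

N* = 35, K* = 35

With a fixed-proportions technology, the cost-minimizing bundle uses no slack in either input: N = K = y.
So N = 35 and K = 35.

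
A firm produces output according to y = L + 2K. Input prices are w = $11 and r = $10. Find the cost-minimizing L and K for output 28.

L* = 0, K* = 14

The inputs are perfect substitutes, so the firm uses whichever has the lower cost per unit of output.
Cost per unit of output via L is 11; via K it is 5. K is cheaper.
Producing y = 28 with K alone: L = 0, K = 14.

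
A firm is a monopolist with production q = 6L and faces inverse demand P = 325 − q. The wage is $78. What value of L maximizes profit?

L* = 26

Marginal revenue from the inverse demand is MR = 325 − 2q.
The marginal product is MP_L = 6.
A monopolist hires until marginal revenue product equals the wage: MR·MP_L = w.
(325 − 12L)·6 = 78, so L = 26.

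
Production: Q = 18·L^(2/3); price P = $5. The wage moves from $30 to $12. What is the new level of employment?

From P·MP_L = w with MP_L = 12·L^(-1/3), the labor demand is L(w) = (60/w)^(3).
At w = 30: L = 8. At w = 12: L = 125.

L* = 125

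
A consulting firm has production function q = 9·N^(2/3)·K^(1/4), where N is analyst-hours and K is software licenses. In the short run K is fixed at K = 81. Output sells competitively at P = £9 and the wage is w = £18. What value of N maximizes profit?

With K = 81, MP_N = (2/3)·9·N^(-1/3)·81^(1/4) = 18·N^(-1/3).
Profit maximization for a price taker requires P·MP_N = w: 9·18·N^(-1/3) = 18.
So N^(-1/3) = 1/9, which gives N = 729.

N* = 729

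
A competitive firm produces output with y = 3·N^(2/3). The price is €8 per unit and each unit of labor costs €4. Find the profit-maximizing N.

N* = 64

MP_N = (2/3)·3·N^(-1/3) = 2·N^(-1/3).
Profit maximization for a price taker requires P·MP_N = w: 8·2·N^(-1/3) = 4.
So N^(-1/3) = 0.25, which gives N = 64.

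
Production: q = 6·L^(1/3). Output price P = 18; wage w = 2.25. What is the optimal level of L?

L* = 64

MP_L = (1/3)·6·L^(-2/3) = 2·L^(-2/3).
Profit maximization for a price taker requires P·MP_L = w: 18·2·L^(-2/3) = 2.25.
So L^(-2/3) = 0.0625, which gives L = 64.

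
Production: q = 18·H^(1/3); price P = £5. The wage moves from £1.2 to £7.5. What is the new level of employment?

H* = 8

From P·MP_H = w with MP_H = 6·H^(-2/3), the labor demand is H(w) = (30/w)^(3/2).
At w = 1.2: H = 125. At w = 7.5: H = 8.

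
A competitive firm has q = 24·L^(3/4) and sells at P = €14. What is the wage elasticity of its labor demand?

MP_L = (3/4)·24·L^(-1/4), so P·MP_L = w gives 252·L^(-1/4) = w.
Solving, L(w) = (252/w)^(4). This is a constant-elasticity form: L ∝ w^(−4), so ε = −4.

ε = -4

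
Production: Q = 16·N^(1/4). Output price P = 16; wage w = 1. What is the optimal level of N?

N* = 256

MP_N = (1/4)·16·N^(-3/4) = 4·N^(-3/4).
Profit maximization for a price taker requires P·MP_N = w: 16·4·N^(-3/4) = 1.
So N^(-3/4) = 0.015625, which gives N = 256.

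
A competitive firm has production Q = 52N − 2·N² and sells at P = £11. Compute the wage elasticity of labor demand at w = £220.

From P·MP_N = w with MP_N = 52 − 4N, labor demand is N(w) = (52 − w/11)/4.
dN/dw = −1/(44) = -1/44.
At w = 220, N = 8, so ε = (dN/dw)·(w/N) = (-1/44)·(220/8) = -0.625.

ε = -0.625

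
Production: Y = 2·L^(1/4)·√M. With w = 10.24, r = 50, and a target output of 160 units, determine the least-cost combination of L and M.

L* = 625, M* = 256

Cost minimization requires the marginal rate of technical substitution to equal the input-price ratio: MP_L/MP_M = w/r.
Here MP_L/MP_M = (1/4)·(M/L)/(1/2) = 0.5·(M/L). Setting this equal to 10.24/50 = 0.2048 gives M = 0.4096L.
Substituting into Y = 160: 2·L^(1/4)·(0.4096L)^(1/2) = 160.
Solving, L = 625 and M = 256.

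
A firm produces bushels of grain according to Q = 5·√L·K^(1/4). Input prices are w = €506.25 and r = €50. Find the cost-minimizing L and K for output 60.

L* = 16, K* = 81

Cost minimization requires the marginal rate of technical substitution to equal the input-price ratio: MP_L/MP_K = w/r.
Here MP_L/MP_K = (1/2)·(K/L)/(1/4) = 2·(K/L). Setting this equal to 506.25/50 = 10.125 gives K = 5.0625L.
Substituting into Q = 60: 5·L^(1/2)·(5.0625L)^(1/4) = 60.
Solving, L = 16 and K = 81.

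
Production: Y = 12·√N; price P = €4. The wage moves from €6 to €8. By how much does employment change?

ΔN = -7

From P·MP_N = w with MP_N = 6·N^(-1/2), the labor demand is N(w) = (24/w)^(2).
At w = 6: N = 16. At w = 8: N = 9.
ΔN = 9 − 16 = -7.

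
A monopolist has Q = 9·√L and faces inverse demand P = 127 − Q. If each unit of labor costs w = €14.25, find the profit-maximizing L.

L* = 36

Marginal revenue from the inverse demand is MR = 127 − 2Q.
The marginal product is MP_L = 4.5·L^(-1/2).
A monopolist hires until marginal revenue product equals the wage: MR·MP_L = w.
At L, Q = 9·√L. Substituting and solving: (127 − 18·√L)·4.5·L^(-1/2) = 14.25 gives L = 36.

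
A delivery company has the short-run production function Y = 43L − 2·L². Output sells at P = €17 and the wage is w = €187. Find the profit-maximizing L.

L* = 8

The marginal product of L is MP_L = 43 − 4L.
A price-taking firm hires until the value of the marginal product equals the wage: P·MP_L = w, so 17·(43 − 4L) = 187.
Then 43 − 4L = 11, giving L = 8.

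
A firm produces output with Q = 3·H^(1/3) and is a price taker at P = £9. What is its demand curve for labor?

H(w) = (9/w)^(3/2)

MP_H = (1/3)·3·H^(-2/3) = H^(-2/3).
Setting P·MP_H = w: 9·H^(-2/3) = w.
Solving for H: H^(-2/3) = w/9, so H = (9/w)^(3/2).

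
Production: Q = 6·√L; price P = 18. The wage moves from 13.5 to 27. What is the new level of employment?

From P·MP_L = w with MP_L = 3·L^(-1/2), the labor demand is L(w) = (54/w)^(2).
At w = 13.5: L = 16. At w = 27: L = 4.

L* = 4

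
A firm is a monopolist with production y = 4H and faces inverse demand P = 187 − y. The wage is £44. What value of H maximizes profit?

H* = 22

Marginal revenue from the inverse demand is MR = 187 − 2y.
The marginal product is MP_H = 4.
A monopolist hires until marginal revenue product equals the wage: MR·MP_H = w.
(187 − 8H)·4 = 44, so H = 22.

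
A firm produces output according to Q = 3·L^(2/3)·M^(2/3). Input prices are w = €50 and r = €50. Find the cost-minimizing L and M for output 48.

L* = 8, M* = 8

Cost minimization requires the marginal rate of technical substitution to equal the input-price ratio: MP_L/MP_M = w/r.
Here MP_L/MP_M = (2/3)·(M/L)/(2/3) = (M/L). Setting this equal to 50/50 = 1 gives M = L.
Substituting into Q = 48: 3·L^(2/3)·(L)^(2/3) = 48.
Solving, L = 8 and M = 8.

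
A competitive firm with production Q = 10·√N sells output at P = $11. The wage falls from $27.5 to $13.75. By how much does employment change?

From P·MP_N = w with MP_N = 5·N^(-1/2), the labor demand is N(w) = (55/w)^(2).
At w = 27.5: N = 4. At w = 13.75: N = 16.
ΔN = 16 − 4 = 12.

ΔN = 12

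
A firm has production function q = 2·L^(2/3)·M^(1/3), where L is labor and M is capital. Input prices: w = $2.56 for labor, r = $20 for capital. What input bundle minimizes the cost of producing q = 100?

L* = 125, M* = 8

Cost minimization requires the marginal rate of technical substitution to equal the input-price ratio: MP_L/MP_M = w/r.
Here MP_L/MP_M = (2/3)·(M/L)/(1/3) = 2·(M/L). Setting this equal to 2.56/20 = 0.128 gives M = 0.064L.
Substituting into q = 100: 2·L^(2/3)·(0.064L)^(1/3) = 100.
Solving, L = 125 and M = 8.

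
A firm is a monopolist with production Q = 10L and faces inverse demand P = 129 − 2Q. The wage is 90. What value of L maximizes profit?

Marginal revenue from the inverse demand is MR = 129 − 4Q.
The marginal product is MP_L = 10.
A monopolist hires until marginal revenue product equals the wage: MR·MP_L = w.
(129 − 40L)·10 = 90, so L = 3.

L* = 3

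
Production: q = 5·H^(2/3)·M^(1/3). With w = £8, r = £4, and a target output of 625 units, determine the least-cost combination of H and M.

Cost minimization requires the marginal rate of technical substitution to equal the input-price ratio: MP_H/MP_M = w/r.
Here MP_H/MP_M = (2/3)·(M/H)/(1/3) = 2·(M/H). Setting this equal to 8/4 = 2 gives M = H.
Substituting into q = 625: 5·H^(2/3)·(H)^(1/3) = 625.
Solving, H = 125 and M = 125.

H* = 125, M* = 125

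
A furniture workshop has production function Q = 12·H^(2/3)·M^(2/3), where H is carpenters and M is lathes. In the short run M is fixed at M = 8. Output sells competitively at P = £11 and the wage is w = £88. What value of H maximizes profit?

H* = 64

With M = 8, MP_H = (2/3)·12·H^(-1/3)·8^(2/3) = 32·H^(-1/3).
Profit maximization for a price taker requires P·MP_H = w: 11·32·H^(-1/3) = 88.
So H^(-1/3) = 0.25, which gives H = 64.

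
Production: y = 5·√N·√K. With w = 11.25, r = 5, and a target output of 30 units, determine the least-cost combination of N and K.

N* = 4, K* = 9

Cost minimization requires the marginal rate of technical substitution to equal the input-price ratio: MP_N/MP_K = w/r.
Here MP_N/MP_K = (1/2)·(K/N)/(1/2) = (K/N). Setting this equal to 11.25/5 = 2.25 gives K = 2.25N.
Substituting into y = 30: 5·N^(1/2)·(2.25N)^(1/2) = 30.
Solving, N = 4 and K = 9.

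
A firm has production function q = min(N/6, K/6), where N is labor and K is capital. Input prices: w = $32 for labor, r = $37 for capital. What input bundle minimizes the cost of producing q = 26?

N* = 156, K* = 156

With a fixed-proportions technology, the cost-minimizing bundle uses no slack in either input: N/6 = K/6 = q.
So N = 6·26 = 156 and K = 6·26 = 156.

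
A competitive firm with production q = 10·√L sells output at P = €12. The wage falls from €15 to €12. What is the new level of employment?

From P·MP_L = w with MP_L = 5·L^(-1/2), the labor demand is L(w) = (60/w)^(2).
At w = 15: L = 16. At w = 12: L = 25.

L* = 25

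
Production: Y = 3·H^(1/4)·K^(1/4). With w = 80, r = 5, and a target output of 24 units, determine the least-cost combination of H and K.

H* = 16, K* = 256

Cost minimization requires the marginal rate of technical substitution to equal the input-price ratio: MP_H/MP_K = w/r.
Here MP_H/MP_K = (1/4)·(K/H)/(1/4) = (K/H). Setting this equal to 80/5 = 16 gives K = 16H.
Substituting into Y = 24: 3·H^(1/4)·(16H)^(1/4) = 24.
Solving, H = 16 and K = 256.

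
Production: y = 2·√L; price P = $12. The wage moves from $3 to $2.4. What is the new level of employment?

L* = 25

From P·MP_L = w with MP_L = L^(-1/2), the labor demand is L(w) = (12/w)^(2).
At w = 3: L = 16. At w = 2.4: L = 25.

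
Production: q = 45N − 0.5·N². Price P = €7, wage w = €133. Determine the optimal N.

The marginal product of N is MP_N = 45 − N.
A price-taking firm hires until the value of the marginal product equals the wage: P·MP_N = w, so 7·(45 − N) = 133.
Then 45 − N = 19, giving N = 26.

N* = 26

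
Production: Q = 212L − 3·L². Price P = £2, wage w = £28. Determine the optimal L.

The marginal product of L is MP_L = 212 − 6L.
A price-taking firm hires until the value of the marginal product equals the wage: P·MP_L = w, so 2·(212 − 6L) = 28.
Then 212 − 6L = 14, giving L = 33.

L* = 33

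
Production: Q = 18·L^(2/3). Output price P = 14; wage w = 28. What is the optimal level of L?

MP_L = (2/3)·18·L^(-1/3) = 12·L^(-1/3).
Profit maximization for a price taker requires P·MP_L = w: 14·12·L^(-1/3) = 28.
So L^(-1/3) = 1/6, which gives L = 216.

L* = 216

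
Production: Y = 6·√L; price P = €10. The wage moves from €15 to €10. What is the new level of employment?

L* = 9

From P·MP_L = w with MP_L = 3·L^(-1/2), the labor demand is L(w) = (30/w)^(2).
At w = 15: L = 4. At w = 10: L = 9.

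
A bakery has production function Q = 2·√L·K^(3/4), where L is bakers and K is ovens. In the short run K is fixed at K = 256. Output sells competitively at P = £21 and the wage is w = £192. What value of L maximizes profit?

L* = 49

With K = 256, MP_L = (1/2)·2·L^(-1/2)·256^(3/4) = 64·L^(-1/2).
Profit maximization for a price taker requires P·MP_L = w: 21·64·L^(-1/2) = 192.
So L^(-1/2) = 1/7, which gives L = 49.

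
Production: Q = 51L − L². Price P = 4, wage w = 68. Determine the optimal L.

The marginal product of L is MP_L = 51 − 2L.
A price-taking firm hires until the value of the marginal product equals the wage: P·MP_L = w, so 4·(51 − 2L) = 68.
Then 51 − 2L = 17, giving L = 17.

L* = 17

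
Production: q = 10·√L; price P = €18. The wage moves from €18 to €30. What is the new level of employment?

L* = 9

From P·MP_L = w with MP_L = 5·L^(-1/2), the labor demand is L(w) = (90/w)^(2).
At w = 18: L = 25. At w = 30: L = 9.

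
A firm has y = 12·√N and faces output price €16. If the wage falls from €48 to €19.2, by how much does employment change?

From P·MP_N = w with MP_N = 6·N^(-1/2), the labor demand is N(w) = (96/w)^(2).
At w = 48: N = 4. At w = 19.2: N = 25.
ΔN = 25 − 4 = 21.

ΔN = 21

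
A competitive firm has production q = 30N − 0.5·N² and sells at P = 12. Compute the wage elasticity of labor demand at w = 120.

From P·MP_N = w with MP_N = 30 − N, labor demand is N(w) = 30 − w/12.
dN/dw = −1/(12) = -1/12.
At w = 120, N = 20, so ε = (dN/dw)·(w/N) = (-1/12)·(120/20) = -0.5.

ε = -0.5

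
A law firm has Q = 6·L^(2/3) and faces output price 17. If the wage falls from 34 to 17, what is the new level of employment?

From P·MP_L = w with MP_L = 4·L^(-1/3), the labor demand is L(w) = (68/w)^(3).
At w = 34: L = 8. At w = 17: L = 64.

L* = 64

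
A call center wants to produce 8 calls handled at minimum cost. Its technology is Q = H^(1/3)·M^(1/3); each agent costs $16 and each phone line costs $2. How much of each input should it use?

Cost minimization requires the marginal rate of technical substitution to equal the input-price ratio: MP_H/MP_M = w/r.
Here MP_H/MP_M = (1/3)·(M/H)/(1/3) = (M/H). Setting this equal to 16/2 = 8 gives M = 8H.
Substituting into Q = 8: H^(1/3)·(8H)^(1/3) = 8.
Solving, H = 8 and M = 64.

H* = 8, M* = 64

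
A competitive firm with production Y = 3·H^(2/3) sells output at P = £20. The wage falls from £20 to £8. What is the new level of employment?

From P·MP_H = w with MP_H = 2·H^(-1/3), the labor demand is H(w) = (40/w)^(3).
At w = 20: H = 8. At w = 8: H = 125.

H* = 125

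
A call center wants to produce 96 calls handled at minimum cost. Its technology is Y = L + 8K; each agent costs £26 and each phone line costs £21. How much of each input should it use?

The inputs are perfect substitutes, so the firm uses whichever has the lower cost per unit of output.
Cost per unit of output via L is 26; via K it is 2.625. K is cheaper.
Producing Y = 96 with K alone: L = 0, K = 12.

L* = 0, K* = 12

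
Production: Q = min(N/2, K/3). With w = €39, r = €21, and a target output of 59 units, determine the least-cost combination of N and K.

N* = 118, K* = 177

With a fixed-proportions technology, the cost-minimizing bundle uses no slack in either input: N/2 = K/3 = Q.
So N = 2·59 = 118 and K = 3·59 = 177.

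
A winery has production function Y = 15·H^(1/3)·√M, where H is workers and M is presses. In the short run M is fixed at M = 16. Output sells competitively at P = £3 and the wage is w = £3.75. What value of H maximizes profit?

With M = 16, MP_H = (1/3)·15·H^(-2/3)·16^(1/2) = 20·H^(-2/3).
Profit maximization for a price taker requires P·MP_H = w: 3·20·H^(-2/3) = 3.75.
So H^(-2/3) = 0.0625, which gives H = 64.

H* = 64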